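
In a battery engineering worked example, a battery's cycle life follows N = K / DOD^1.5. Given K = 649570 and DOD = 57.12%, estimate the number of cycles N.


Step 1: DOD^1.5 = 57.12^1.5 = 431.7
Step 2: N = 649570 / 431.7 = 1505 cycles

1505 cycles


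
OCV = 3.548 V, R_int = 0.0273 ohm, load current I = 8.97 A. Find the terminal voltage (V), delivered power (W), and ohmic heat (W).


Step 1: V_terminal = OCV - I*R = 3.548 - 8.97 * 0.0273 = 3.3031 V
Step 2: P_out = V_terminal * I = 3.3031 * 8.97 = 29.63 W
Step 3: Q = I^2 * R = 8.97^2 * 0.0273 = 2.197 W

V=3.3031 V, P=29.63 W, Q=2.197 W


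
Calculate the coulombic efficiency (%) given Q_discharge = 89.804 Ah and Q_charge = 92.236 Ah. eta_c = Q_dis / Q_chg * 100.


Coulombic efficiency = 89.804/92.236 * 100% = 97.36%

97.36%


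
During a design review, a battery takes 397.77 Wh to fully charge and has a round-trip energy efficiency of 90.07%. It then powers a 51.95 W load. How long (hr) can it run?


Step 1: E_discharge = eta/100 * E_charge = 90.07/100 * 397.77 = 358.27 Wh
Step 2: t = E_discharge / P = 358.27 / 51.95 = 6.896 hr

6.896 hr


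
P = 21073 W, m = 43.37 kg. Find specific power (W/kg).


Specific power = 21073 W / 43.37 kg = 485.9 W/kg

485.9 W/kg


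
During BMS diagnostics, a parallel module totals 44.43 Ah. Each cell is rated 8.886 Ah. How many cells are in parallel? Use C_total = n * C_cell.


n = C_total / C_cell = 44.43 / 8.886 = 5

5


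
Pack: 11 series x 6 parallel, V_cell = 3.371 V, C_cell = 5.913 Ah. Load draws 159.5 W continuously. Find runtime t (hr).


Step 1: E_pack = Ns * V_cell * Np * C_cell = 11 * 3.371 * 6 * 5.913 = 1315.6 Wh
Step 2: t = E_pack / P = 1315.6 / 159.5 = 8.248 hr

8.248 hr


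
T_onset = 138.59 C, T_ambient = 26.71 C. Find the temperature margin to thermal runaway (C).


margin = T_onset - T_ambient = 138.59 - 26.71 = 111.88 C

111.88 C


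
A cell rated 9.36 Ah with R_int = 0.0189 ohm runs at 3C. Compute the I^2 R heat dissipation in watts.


Step 1: I = C_rate * capacity = 3 * 9.36 = 28.08 A
Step 2: Q = I^2 * R = 28.08^2 * 0.0189 = 788.49 * 0.0189 = 14.90 W

14.90 W


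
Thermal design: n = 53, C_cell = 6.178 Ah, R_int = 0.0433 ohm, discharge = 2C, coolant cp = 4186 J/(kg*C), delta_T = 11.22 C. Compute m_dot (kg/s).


Step 1: I = 2 * 6.178 = 12.356 A
Step 2: Q_cell = I^2 * R = 12.356^2 * 0.0433 = 6.6106 W
Step 3: Q_total = 53 * 6.6106 = 350.36 W
Step 4: m_dot = Q_total / (cp * dT) = 350.36 / (4186 * 11.22) = 0.007460 kg/s

0.007460 kg/s


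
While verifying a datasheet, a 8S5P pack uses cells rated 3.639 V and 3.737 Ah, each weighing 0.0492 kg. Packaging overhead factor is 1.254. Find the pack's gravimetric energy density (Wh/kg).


Step 1: V_pack = 8 * 3.639 = 29.112 V
Step 2: C_pack = 5 * 3.737 = 18.685 Ah
Step 3: E_pack = V_pack * C_pack = 29.112 * 18.685 = 543.96 Wh
Step 4: m_pack = 8 * 5 * 0.0492 * 1.254 = 2.4679 kg
Step 5: ED = E_pack / m_pack = 543.96 / 2.4679 = 220.4 Wh/kg

220.4 Wh/kg


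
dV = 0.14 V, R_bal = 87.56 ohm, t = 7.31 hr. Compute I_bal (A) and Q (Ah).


I_bal = dV / R = 0.14 / 87.56 = 0.0015989 A
Q = I_bal * t = 0.0015989 * 7.31 = 0.01169 Ah

I=0.0015989 A, Q=0.01169 Ah


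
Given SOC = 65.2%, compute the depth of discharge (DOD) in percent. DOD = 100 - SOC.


Complement of SOC: DOD = 100% - 65.2% = 34.8%

34.8%


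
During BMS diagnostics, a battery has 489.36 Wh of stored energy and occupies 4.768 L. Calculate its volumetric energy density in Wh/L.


ED = E / V = 489.36 / 4.768 = 102.6 Wh/L

102.6 Wh/L


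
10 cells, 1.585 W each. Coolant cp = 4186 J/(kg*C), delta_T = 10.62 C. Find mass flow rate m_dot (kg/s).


Q_total = 10 * 1.585 = 15.85 W
m_dot = Q_total / (cp * dT) = 15.85 / (4186 * 10.62) = 3.565e-04 kg/s

3.565e-04 kg/s


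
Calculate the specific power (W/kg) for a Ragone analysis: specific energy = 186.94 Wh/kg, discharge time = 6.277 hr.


Specific power = 186.94 Wh/kg / 6.277 hr = 29.78 W/kg

29.78 W/kg


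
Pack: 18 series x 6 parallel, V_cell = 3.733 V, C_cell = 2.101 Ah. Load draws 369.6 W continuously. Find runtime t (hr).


Step 1: E_pack = Ns * V_cell * Np * C_cell = 18 * 3.733 * 6 * 2.101 = 847.05 Wh
Step 2: t = E_pack / P = 847.05 / 369.6 = 2.292 hr

2.292 hr


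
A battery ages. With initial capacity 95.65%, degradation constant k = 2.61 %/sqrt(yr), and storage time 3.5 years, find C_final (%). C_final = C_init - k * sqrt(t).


Step 1: sqrt(3.5 yr) = 1.8708
Step 2: drop = 2.61 * 1.8708 = 4.8828
Step 3: C_final = 95.65 - 4.8828 = 90.77%

90.77%


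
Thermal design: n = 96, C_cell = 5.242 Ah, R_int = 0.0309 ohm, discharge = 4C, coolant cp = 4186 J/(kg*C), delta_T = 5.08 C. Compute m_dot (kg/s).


Step 1: I = 4 * 5.242 = 20.968 A
Step 2: Q_cell = I^2 * R = 20.968^2 * 0.0309 = 13.585 W
Step 3: Q_total = 96 * 13.585 = 1304.2 W
Step 4: m_dot = Q_total / (cp * dT) = 1304.2 / (4186 * 5.08) = 0.06133 kg/s

0.06133 kg/s


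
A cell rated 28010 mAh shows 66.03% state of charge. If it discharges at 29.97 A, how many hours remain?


Convert: C_total = 28010 mAh = 28.01 Ah
Step 1: remaining = SOC/100 * C_total = 66.03/100 * 28.01 = 18.495 Ah
Step 2: t = remaining / I = 18.495 / 29.97 = 0.6171 hr

0.6171 hr


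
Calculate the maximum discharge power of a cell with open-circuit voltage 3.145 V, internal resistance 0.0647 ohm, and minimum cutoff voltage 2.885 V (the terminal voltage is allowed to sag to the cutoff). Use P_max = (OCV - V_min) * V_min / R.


dV = OCV - V_min = 0.26 V (so I_max = dV / R)
P_max = dV * V_min / R = 0.26 * 2.885 / 0.0647 = 11.59 W

11.59 W


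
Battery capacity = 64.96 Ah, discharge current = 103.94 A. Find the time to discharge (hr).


Runtime = 64.96 Ah / 103.94 A = 0.6250 hr

0.6250 hr


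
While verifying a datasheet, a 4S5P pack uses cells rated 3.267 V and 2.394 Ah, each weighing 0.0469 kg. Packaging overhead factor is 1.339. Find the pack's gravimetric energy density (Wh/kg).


Step 1: V_pack = 4 * 3.267 = 13.068 V
Step 2: C_pack = 5 * 2.394 = 11.97 Ah
Step 3: E_pack = V_pack * C_pack = 13.068 * 11.97 = 156.42 Wh
Step 4: m_pack = 4 * 5 * 0.0469 * 1.339 = 1.256 kg
Step 5: ED = E_pack / m_pack = 156.42 / 1.256 = 124.5 Wh/kg

124.5 Wh/kg


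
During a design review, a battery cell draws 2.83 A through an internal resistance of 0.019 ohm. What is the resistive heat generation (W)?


I^2 = 8.0089
Q = 8.0089 * 0.019 = 0.1522 W

0.1522 W


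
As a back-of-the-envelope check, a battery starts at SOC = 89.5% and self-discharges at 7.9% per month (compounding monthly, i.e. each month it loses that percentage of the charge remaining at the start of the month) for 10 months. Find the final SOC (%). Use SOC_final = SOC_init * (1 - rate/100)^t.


Monthly retention factor = 1 - 7.9/100 = 0.921
Over 10 months: factor^10 = 0.43913
SOC_final = 89.5 * 0.43913 = 39.30%

39.30%


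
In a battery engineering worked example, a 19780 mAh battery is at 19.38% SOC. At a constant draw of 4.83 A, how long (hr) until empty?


Convert: C_total = 19780 mAh = 19.78 Ah
Step 1: remaining = SOC/100 * C_total = 19.38/100 * 19.78 = 3.8334 Ah
Step 2: t = remaining / I = 3.8334 / 4.83 = 0.7937 hr

0.7937 hr


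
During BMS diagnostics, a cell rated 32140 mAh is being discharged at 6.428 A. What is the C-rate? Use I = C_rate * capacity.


Convert: capacity = 32140 mAh = 32.14 Ah
C_rate = I / capacity = 6.428 / 32.14 = 0.2C

0.2C


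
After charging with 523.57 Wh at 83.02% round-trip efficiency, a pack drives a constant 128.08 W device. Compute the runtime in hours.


Step 1: E_discharge = eta/100 * E_charge = 83.02/100 * 523.57 = 434.67 Wh
Step 2: t = E_discharge / P = 434.67 / 128.08 = 3.394 hr

3.394 hr


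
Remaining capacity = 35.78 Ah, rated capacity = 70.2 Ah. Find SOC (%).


SOC% = 35.78 / 70.2 * 100 = 50.97%

50.97%


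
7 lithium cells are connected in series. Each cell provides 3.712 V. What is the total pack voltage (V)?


Series voltages add: 7 * 3.712 V = 25.984 V

25.984 V


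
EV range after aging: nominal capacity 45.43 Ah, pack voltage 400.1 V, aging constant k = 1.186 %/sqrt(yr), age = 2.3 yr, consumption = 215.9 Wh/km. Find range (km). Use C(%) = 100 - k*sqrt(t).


Step 1: capacity retention = 100 - 1.186 * sqrt(2.3) = 100 - 1.186 * 1.5166 = 98.201%
Step 2: C_now = 45.43 * 98.201/100 = 44.613 Ah
Step 3: E_pack = V * C_now = 400.1 * 44.613 = 17850 Wh
Step 4: range = E_pack / consumption = 17850 / 215.9 = 82.68 km

82.68 km


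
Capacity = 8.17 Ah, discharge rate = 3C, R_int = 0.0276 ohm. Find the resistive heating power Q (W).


Step 1: I = C_rate * capacity = 3 * 8.17 = 24.51 A
Step 2: Q = I^2 * R = 24.51^2 * 0.0276 = 600.74 * 0.0276 = 16.58 W

16.58 W


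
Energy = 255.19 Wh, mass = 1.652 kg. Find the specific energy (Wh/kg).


ED = E / m = 255.19 / 1.652 = 154.5 Wh/kg

154.5 Wh/kg


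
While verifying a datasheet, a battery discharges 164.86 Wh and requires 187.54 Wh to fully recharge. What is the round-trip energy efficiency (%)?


eta_e = E_dis / E_chg * 100 = 164.86 / 187.54 * 100 = 87.91%

87.91%


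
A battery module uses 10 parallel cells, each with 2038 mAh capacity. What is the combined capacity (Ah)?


Convert: C_cell = 2038 mAh = 2.038 Ah
C_total = 10 * 2.038 = 20.38 Ah

20.38 Ah


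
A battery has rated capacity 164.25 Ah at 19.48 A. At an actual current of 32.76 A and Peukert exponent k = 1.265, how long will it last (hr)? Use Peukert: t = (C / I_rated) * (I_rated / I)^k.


t_rated = C / I_rated = 164.25 / 19.48 = 8.4317 hr
(I_rated/I)^k = (0.59463)^1.265 = 0.51811
t = t_rated * (I_rated/I)^k = 8.4317 * 0.51811 = 4.369 hr

4.369 hr


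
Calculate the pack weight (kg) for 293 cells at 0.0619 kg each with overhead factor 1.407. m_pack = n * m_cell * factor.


m_pack = n * m_cell * overhead = 293 * 0.0619 * 1.407 = 25.52 kg

25.52 kg


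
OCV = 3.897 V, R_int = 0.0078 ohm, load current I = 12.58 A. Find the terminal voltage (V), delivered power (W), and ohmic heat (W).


Step 1: V_terminal = OCV - I*R = 3.897 - 12.58 * 0.0078 = 3.7989 V
Step 2: P_out = V_terminal * I = 3.7989 * 12.58 = 47.79 W
Step 3: Q = I^2 * R = 12.58^2 * 0.0078 = 1.234 W

V=3.7989 V, P=47.79 W, Q=1.234 W


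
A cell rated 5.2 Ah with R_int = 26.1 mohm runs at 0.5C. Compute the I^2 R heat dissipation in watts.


Convert: R = 26.1 mohm = 0.0261 ohm
Step 1: I = C_rate * capacity = 0.5 * 5.2 = 2.6 A
Step 2: Q = I^2 * R = 2.6^2 * 0.0261 = 6.76 * 0.0261 = 0.1764 W

0.1764 W


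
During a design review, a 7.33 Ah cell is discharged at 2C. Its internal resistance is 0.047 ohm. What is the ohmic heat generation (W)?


Step 1: I = C_rate * capacity = 2 * 7.33 = 14.66 A
Step 2: Q = I^2 * R = 14.66^2 * 0.047 = 214.92 * 0.047 = 10.10 W

10.10 W


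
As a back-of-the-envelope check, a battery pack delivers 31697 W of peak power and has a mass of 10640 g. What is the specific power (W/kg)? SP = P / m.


Convert: m = 10640 g = 10.64 kg
SP = P / m = 31697 / 10.64 = 2979 W/kg

2979 W/kg


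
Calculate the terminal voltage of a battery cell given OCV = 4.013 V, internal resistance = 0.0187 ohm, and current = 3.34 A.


IR drop = 3.34 * 0.0187 = 0.062458 V
V = 4.013 - 0.062458 = 3.951 V

3.951 V


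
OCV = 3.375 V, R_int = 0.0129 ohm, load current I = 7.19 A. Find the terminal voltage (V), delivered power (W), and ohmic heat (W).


Step 1: V_terminal = OCV - I*R = 3.375 - 7.19 * 0.0129 = 3.2822 V
Step 2: P_out = V_terminal * I = 3.2822 * 7.19 = 23.60 W
Step 3: Q = I^2 * R = 7.19^2 * 0.0129 = 0.6669 W

V=3.2822 V, P=23.60 W, Q=0.6669 W


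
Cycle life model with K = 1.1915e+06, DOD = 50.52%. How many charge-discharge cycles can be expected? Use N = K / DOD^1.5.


Step 1: DOD^1.5 = 50.52^1.5 = 359.08
Step 2: N = 1.1915e+06 / 359.08 = 3318 cycles

3318 cycles


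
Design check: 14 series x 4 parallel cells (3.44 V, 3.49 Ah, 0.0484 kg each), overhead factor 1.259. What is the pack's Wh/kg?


Step 1: V_pack = 14 * 3.44 = 48.16 V
Step 2: C_pack = 4 * 3.49 = 13.96 Ah
Step 3: E_pack = V_pack * C_pack = 48.16 * 13.96 = 672.31 Wh
Step 4: m_pack = 14 * 4 * 0.0484 * 1.259 = 3.4124 kg
Step 5: ED = E_pack / m_pack = 672.31 / 3.4124 = 197.0 Wh/kg

197.0 Wh/kg


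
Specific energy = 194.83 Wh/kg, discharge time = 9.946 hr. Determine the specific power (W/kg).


Specific power = 194.83 Wh/kg / 9.946 hr = 19.59 W/kg

19.59 W/kg


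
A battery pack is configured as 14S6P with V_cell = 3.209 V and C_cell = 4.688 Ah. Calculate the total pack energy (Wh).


V_pack = 14 * 3.209 = 44.926 V
C_pack = 6 * 4.688 = 28.128 Ah
E = V_pack * C_pack = 44.926 * 28.128 = 1264 Wh

1264 Wh


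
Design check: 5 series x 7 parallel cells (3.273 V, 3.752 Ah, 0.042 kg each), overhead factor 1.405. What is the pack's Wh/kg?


Step 1: V_pack = 5 * 3.273 = 16.365 V
Step 2: C_pack = 7 * 3.752 = 26.264 Ah
Step 3: E_pack = V_pack * C_pack = 16.365 * 26.264 = 429.81 Wh
Step 4: m_pack = 5 * 7 * 0.042 * 1.405 = 2.0654 kg
Step 5: ED = E_pack / m_pack = 429.81 / 2.0654 = 208.1 Wh/kg

208.1 Wh/kg


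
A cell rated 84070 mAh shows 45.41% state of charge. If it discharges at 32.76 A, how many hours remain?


Convert: C_total = 84070 mAh = 84.07 Ah
Step 1: remaining = SOC/100 * C_total = 45.41/100 * 84.07 = 38.176 Ah
Step 2: t = remaining / I = 38.176 / 32.76 = 1.165 hr

1.165 hr


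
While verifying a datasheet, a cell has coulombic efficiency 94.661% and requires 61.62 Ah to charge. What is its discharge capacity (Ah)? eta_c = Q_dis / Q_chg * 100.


Q_dis = eta/100 * Q_chg = 94.661/100 * 61.62 = 58.33 Ah

58.33 Ah


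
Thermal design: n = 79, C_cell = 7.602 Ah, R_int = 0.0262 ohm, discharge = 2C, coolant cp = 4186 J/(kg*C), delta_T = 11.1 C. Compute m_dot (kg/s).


Step 1: I = 2 * 7.602 = 15.204 A
Step 2: Q_cell = I^2 * R = 15.204^2 * 0.0262 = 6.0564 W
Step 3: Q_total = 79 * 6.0564 = 478.46 W
Step 4: m_dot = Q_total / (cp * dT) = 478.46 / (4186 * 11.1) = 0.01030 kg/s

0.01030 kg/s


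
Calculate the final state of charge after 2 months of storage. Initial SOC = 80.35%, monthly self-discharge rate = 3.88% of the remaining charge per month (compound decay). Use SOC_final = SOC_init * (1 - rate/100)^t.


decay = (1 - 3.88/100)^2 = 0.92391
SOC_final = 80.35 * 0.92391 = 74.24%

74.24%


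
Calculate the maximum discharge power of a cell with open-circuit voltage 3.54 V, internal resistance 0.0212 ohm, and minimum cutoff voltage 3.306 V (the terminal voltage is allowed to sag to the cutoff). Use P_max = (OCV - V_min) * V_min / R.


P_max = (OCV - V_min) * V_min / R = (3.54 - 3.306) * 3.306 / 0.0212 = 0.234 * 3.306 / 0.0212 = 36.49 W

36.49 W


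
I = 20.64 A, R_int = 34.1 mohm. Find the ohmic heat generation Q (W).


Convert: R = 34.1 mohm = 0.0341 ohm
Q = I^2 * R = 20.64^2 * 0.0341 = 14.53 W

14.53 W


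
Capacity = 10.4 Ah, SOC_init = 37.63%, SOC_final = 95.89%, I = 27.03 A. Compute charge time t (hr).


delta_Ah = 10.4 * (95.89 - 37.63) / 100 = 6.059 Ah
t = delta_Ah / I = 6.059 / 27.03 = 0.2242 hr

0.2242 hr


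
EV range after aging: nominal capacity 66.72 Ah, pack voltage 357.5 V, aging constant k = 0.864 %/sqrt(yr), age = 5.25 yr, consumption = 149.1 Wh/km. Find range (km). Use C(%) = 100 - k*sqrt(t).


Step 1: capacity retention = 100 - 0.864 * sqrt(5.25) = 100 - 0.864 * 2.2913 = 98.02%
Step 2: C_now = 66.72 * 98.02/100 = 65.399 Ah
Step 3: E_pack = V * C_now = 357.5 * 65.399 = 23380 Wh
Step 4: range = E_pack / consumption = 23380 / 149.1 = 156.8 km

156.8 km


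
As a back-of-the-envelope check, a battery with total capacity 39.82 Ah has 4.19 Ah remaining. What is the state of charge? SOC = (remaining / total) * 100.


SOC = (remaining / total) * 100 = (4.19 / 39.82) * 100 = 10.52%

10.52%


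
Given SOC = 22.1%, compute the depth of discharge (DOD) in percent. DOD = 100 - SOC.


DOD = 100 - SOC = 100 - 22.1 = 77.9%

77.9%


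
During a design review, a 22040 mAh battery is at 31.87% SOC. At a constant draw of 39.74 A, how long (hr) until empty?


Convert: C_total = 22040 mAh = 22.04 Ah
Step 1: remaining = SOC/100 * C_total = 31.87/100 * 22.04 = 7.0241 Ah
Step 2: t = remaining / I = 7.0241 / 39.74 = 0.1768 hr

0.1768 hr


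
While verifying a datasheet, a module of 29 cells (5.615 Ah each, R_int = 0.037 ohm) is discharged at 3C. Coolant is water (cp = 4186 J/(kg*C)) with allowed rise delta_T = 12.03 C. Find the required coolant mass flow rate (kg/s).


Step 1: I = 3 * 5.615 = 16.845 A
Step 2: Q_cell = I^2 * R = 16.845^2 * 0.037 = 10.499 W
Step 3: Q_total = 29 * 10.499 = 304.47 W
Step 4: m_dot = Q_total / (cp * dT) = 304.47 / (4186 * 12.03) = 0.006046 kg/s

0.006046 kg/s


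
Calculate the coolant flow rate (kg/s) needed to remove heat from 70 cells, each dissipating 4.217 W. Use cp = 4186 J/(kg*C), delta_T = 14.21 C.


Step 1: Total heat Q = 70 * 4.217 W = 295.19 W
Step 2: denom = cp * dT = 4186 * 14.21 = 59483
Step 3: m_dot = 295.19 / 59483 = 0.004963 kg/s

0.004963 kg/s


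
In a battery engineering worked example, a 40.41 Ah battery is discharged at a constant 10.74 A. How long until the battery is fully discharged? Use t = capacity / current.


Runtime = 40.41 Ah / 10.74 A = 3.763 hr

3.763 hr


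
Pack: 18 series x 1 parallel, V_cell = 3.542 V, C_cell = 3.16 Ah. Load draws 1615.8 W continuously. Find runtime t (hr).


Step 1: E_pack = Ns * V_cell * Np * C_cell = 18 * 3.542 * 1 * 3.16 = 201.47 Wh
Step 2: t = E_pack / P = 201.47 / 1615.8 = 0.1247 hr

0.1247 hr


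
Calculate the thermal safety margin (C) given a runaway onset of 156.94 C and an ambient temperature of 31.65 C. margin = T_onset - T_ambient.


margin = T_onset - T_ambient = 156.94 - 31.65 = 125.29 C

125.29 C


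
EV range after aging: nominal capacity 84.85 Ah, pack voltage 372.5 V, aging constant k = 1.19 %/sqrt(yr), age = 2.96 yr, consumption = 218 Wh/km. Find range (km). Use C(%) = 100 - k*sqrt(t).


Step 1: capacity retention = 100 - 1.19 * sqrt(2.96) = 100 - 1.19 * 1.7205 = 97.953%
Step 2: C_now = 84.85 * 97.953/100 = 83.113 Ah
Step 3: E_pack = V * C_now = 372.5 * 83.113 = 30960 Wh
Step 4: range = E_pack / consumption = 30960 / 218 = 142.0 km

142.0 km


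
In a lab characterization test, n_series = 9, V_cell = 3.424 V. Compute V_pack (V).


With 9 cells in series at 3.424 V each, V_pack = 30.816 V

30.816 V


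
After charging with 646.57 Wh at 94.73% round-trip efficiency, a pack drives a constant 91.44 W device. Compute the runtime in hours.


Step 1: E_discharge = eta/100 * E_charge = 94.73/100 * 646.57 = 612.5 Wh
Step 2: t = E_discharge / P = 612.5 / 91.44 = 6.698 hr

6.698 hr


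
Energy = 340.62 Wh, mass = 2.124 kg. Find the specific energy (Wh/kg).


ED = E / m = 340.62 / 2.124 = 160.4 Wh/kg

160.4 Wh/kg


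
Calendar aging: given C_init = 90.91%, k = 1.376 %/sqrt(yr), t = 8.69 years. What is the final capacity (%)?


Step 1: sqrt(8.69 yr) = 2.9479
Step 2: drop = 1.376 * 2.9479 = 4.0563
Step 3: C_final = 90.91 - 4.0563 = 86.85%

86.85%


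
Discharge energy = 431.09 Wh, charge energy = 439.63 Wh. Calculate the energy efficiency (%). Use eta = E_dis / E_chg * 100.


eta_e = E_dis / E_chg * 100 = 431.09 / 439.63 * 100 = 98.06%

98.06%


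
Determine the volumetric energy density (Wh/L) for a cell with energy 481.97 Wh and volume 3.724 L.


ED = E / V = 481.97 / 3.724 = 129.4 Wh/L

129.4 Wh/L


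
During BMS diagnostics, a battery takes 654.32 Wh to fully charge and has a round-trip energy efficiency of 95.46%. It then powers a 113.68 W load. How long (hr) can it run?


Step 1: E_discharge = eta/100 * E_charge = 95.46/100 * 654.32 = 624.61 Wh
Step 2: t = E_discharge / P = 624.61 / 113.68 = 5.494 hr

5.494 hr


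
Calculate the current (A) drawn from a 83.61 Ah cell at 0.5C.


At 0.5C: I = 0.5 * 83.61 Ah = 41.805 A

41.805 A


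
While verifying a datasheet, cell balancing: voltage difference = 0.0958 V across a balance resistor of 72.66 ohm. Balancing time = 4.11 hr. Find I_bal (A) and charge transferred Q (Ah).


I_bal = dV / R = 0.0958 / 72.66 = 0.0013185 A
Q = I_bal * t = 0.0013185 * 4.11 = 0.005419 Ah

I=0.0013185 A, Q=0.005419 Ah


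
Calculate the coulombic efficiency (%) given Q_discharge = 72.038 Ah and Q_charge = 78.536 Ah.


Coulombic efficiency = 72.038/78.536 * 100% = 91.73%

91.73%


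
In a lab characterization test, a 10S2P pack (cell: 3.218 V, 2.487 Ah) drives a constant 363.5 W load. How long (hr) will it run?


Step 1: E_pack = Ns * V_cell * Np * C_cell = 10 * 3.218 * 2 * 2.487 = 160.06 Wh
Step 2: t = E_pack / P = 160.06 / 363.5 = 0.4403 hr

0.4403 hr


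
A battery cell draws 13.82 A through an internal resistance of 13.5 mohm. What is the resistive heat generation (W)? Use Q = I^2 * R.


Convert: R = 13.5 mohm = 0.0135 ohm
I^2 = 190.99
Q = 190.99 * 0.0135 = 2.578 W

2.578 W


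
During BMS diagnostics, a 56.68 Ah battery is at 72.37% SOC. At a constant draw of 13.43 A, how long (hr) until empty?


Step 1: remaining = SOC/100 * C_total = 72.37/100 * 56.68 = 41.019 Ah
Step 2: t = remaining / I = 41.019 / 13.43 = 3.054 hr

3.054 hr


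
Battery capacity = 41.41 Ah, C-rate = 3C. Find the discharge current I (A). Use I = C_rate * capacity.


I = C_rate * capacity = 3 * 41.41 = 124.23 A

124.23 A


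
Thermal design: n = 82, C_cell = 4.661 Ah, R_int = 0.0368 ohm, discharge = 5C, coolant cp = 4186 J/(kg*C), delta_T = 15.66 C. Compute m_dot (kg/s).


Step 1: I = 5 * 4.661 = 23.305 A
Step 2: Q_cell = I^2 * R = 23.305^2 * 0.0368 = 19.987 W
Step 3: Q_total = 82 * 19.987 = 1638.9 W
Step 4: m_dot = Q_total / (cp * dT) = 1638.9 / (4186 * 15.66) = 0.02500 kg/s

0.02500 kg/s


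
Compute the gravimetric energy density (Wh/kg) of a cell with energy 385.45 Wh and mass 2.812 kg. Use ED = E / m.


ED = E / m = 385.45 / 2.812 = 137.1 Wh/kg

137.1 Wh/kg


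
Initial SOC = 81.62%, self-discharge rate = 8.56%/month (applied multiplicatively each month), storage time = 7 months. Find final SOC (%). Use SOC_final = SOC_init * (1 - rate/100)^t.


decay = (1 - 8.56/100)^7 = 0.53451
SOC_final = 81.62 * 0.53451 = 43.63%

43.63%


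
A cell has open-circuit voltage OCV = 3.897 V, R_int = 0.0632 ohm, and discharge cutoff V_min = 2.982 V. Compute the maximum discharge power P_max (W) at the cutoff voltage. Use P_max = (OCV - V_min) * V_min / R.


dV = OCV - V_min = 0.915 V (so I_max = dV / R)
P_max = dV * V_min / R = 0.915 * 2.982 / 0.0632 = 43.17 W

43.17 W


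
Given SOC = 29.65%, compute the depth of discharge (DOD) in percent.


Complement of SOC: DOD = 100% - 29.65% = 70.35%

70.35%


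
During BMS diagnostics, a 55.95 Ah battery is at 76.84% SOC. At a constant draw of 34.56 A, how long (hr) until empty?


Step 1: remaining = SOC/100 * C_total = 76.84/100 * 55.95 = 42.992 Ah
Step 2: t = remaining / I = 42.992 / 34.56 = 1.244 hr

1.244 hr


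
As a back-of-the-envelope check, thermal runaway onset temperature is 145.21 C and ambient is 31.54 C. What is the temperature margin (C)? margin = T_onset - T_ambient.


Safety margin = 145.21 C - 31.54 C = 113.67 C

113.67 C


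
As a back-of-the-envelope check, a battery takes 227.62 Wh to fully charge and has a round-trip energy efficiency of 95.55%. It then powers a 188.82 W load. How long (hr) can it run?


Step 1: E_discharge = eta/100 * E_charge = 95.55/100 * 227.62 = 217.49 Wh
Step 2: t = E_discharge / P = 217.49 / 188.82 = 1.152 hr

1.152 hr


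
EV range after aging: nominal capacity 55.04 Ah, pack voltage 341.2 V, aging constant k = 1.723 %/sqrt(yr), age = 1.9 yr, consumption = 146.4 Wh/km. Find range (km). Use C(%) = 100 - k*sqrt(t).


Step 1: capacity retention = 100 - 1.723 * sqrt(1.9) = 100 - 1.723 * 1.3784 = 97.625%
Step 2: C_now = 55.04 * 97.625/100 = 53.733 Ah
Step 3: E_pack = V * C_now = 341.2 * 53.733 = 18334 Wh
Step 4: range = E_pack / consumption = 18334 / 146.4 = 125.2 km

125.2 km


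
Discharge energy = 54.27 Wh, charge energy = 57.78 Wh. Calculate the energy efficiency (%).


eta_e = E_dis / E_chg * 100 = 54.27 / 57.78 * 100 = 93.93%

93.93%


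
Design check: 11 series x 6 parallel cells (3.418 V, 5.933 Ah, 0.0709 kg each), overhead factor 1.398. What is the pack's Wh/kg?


Step 1: V_pack = 11 * 3.418 = 37.598 V
Step 2: C_pack = 6 * 5.933 = 35.598 Ah
Step 3: E_pack = V_pack * C_pack = 37.598 * 35.598 = 1338.4 Wh
Step 4: m_pack = 11 * 6 * 0.0709 * 1.398 = 6.5418 kg
Step 5: ED = E_pack / m_pack = 1338.4 / 6.5418 = 204.6 Wh/kg

204.6 Wh/kg


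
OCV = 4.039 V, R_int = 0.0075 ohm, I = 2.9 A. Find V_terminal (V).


V = OCV - I*R = 4.039 - 2.9 * 0.0075 = 4.017 V

4.017 V


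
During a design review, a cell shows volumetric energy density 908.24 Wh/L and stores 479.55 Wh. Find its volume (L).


V = E / ED = 479.55 / 908.24 = 0.5280 L

0.5280 L


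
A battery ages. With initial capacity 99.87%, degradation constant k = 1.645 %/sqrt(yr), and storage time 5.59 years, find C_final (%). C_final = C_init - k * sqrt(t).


Step 1: sqrt(5.59 yr) = 2.3643
Step 2: drop = 1.645 * 2.3643 = 3.8893
Step 3: C_final = 99.87 - 3.8893 = 95.98%

95.98%


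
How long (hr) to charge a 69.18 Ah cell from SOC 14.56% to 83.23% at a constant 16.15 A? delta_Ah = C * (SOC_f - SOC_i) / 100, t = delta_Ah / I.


Step 1: dSOC = 83.23% - 14.56% = 68.67%
Step 2: delta_Ah = 69.18 * 68.67 / 100 = 47.506 Ah
Step 3: t = 47.506 / 16.15 = 2.942 hr

2.942 hr


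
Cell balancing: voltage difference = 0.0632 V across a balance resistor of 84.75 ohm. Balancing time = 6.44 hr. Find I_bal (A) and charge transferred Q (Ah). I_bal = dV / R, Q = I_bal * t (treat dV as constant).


First, Ohm's law: I_bal = 0.0632 V / 84.75 ohm = 7.4572e-04 A
Then Q = I * t = 7.4572e-04 A * 6.44 hr = 0.004802 Ah

I=7.4572e-04 A, Q=0.004802 Ah


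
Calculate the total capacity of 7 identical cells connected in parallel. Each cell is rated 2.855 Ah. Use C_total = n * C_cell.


Parallel capacities add: 7 * 2.855 Ah = 19.985 Ah

19.985 Ah


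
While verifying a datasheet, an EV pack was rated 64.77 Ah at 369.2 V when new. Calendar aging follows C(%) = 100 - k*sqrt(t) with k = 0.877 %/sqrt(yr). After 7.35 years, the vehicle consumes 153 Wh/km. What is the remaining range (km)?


Step 1: capacity retention = 100 - 0.877 * sqrt(7.35) = 100 - 0.877 * 2.7111 = 97.622%
Step 2: C_now = 64.77 * 97.622/100 = 63.23 Ah
Step 3: E_pack = V * C_now = 369.2 * 63.23 = 23345 Wh
Step 4: range = E_pack / consumption = 23345 / 153 = 152.6 km

152.6 km


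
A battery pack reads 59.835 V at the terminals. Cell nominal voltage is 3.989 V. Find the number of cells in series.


n = V_pack / V_cell = 59.835 / 3.989 = 15

15


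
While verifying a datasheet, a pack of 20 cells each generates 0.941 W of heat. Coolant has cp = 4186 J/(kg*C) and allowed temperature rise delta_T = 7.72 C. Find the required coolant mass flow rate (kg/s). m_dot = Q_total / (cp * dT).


Q_total = 20 * 0.941 = 18.82 W
m_dot = Q_total / (cp * dT) = 18.82 / (4186 * 7.72) = 5.824e-04 kg/s

5.824e-04 kg/s


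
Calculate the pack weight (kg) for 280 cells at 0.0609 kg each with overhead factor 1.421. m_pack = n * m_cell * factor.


m_pack = n * m_cell * overhead = 280 * 0.0609 * 1.421 = 24.23 kg

24.23 kg


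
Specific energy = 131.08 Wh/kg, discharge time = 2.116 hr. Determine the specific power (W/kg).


P_specific = E / t = 131.08 / 2.116 = 61.95 W/kg

61.95 W/kg


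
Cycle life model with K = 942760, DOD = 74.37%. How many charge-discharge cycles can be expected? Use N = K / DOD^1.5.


DOD^1.5 = 641.35
N = K / DOD^1.5 = 942760 / 641.35 = 1470

1470 cycles


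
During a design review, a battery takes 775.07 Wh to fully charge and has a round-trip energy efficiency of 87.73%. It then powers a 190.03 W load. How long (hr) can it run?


Step 1: E_discharge = eta/100 * E_charge = 87.73/100 * 775.07 = 679.97 Wh
Step 2: t = E_discharge / P = 679.97 / 190.03 = 3.578 hr

3.578 hr


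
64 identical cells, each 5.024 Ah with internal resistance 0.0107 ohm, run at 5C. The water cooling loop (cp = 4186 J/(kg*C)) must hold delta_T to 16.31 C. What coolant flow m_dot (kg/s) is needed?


Step 1: I = 5 * 5.024 = 25.12 A
Step 2: Q_cell = I^2 * R = 25.12^2 * 0.0107 = 6.7519 W
Step 3: Q_total = 64 * 6.7519 = 432.12 W
Step 4: m_dot = Q_total / (cp * dT) = 432.12 / (4186 * 16.31) = 0.006329 kg/s

0.006329 kg/s


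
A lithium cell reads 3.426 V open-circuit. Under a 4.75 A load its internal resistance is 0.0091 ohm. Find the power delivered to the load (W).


Step 1: V_terminal = OCV - I*R = 3.426 - 4.75 * 0.0091 = 3.3828 V
Step 2: P_out = V_terminal * I = 3.3828 * 4.75 = 16.07 W

16.07 W


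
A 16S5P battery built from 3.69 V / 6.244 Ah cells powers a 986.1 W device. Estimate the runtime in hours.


Step 1: E_pack = Ns * V_cell * Np * C_cell = 16 * 3.69 * 5 * 6.244 = 1843.2 Wh
Step 2: t = E_pack / P = 1843.2 / 986.1 = 1.869 hr

1.869 hr


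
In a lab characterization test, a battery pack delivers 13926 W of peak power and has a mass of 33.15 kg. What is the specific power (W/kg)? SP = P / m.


Specific power = 13926 W / 33.15 kg = 420.1 W/kg

420.1 W/kg


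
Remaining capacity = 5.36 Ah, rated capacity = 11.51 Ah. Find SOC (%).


SOC% = 5.36 / 11.51 * 100 = 46.57%

46.57%


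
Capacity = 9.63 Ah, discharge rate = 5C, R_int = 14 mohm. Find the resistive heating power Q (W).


Convert: R = 14 mohm = 0.014 ohm
Step 1: I = C_rate * capacity = 5 * 9.63 = 48.15 A
Step 2: Q = I^2 * R = 48.15^2 * 0.014 = 2318.4 * 0.014 = 32.46 W

32.46 W


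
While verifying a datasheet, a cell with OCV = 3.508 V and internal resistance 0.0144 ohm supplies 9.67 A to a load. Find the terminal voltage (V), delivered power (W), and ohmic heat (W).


Step 1: V_terminal = OCV - I*R = 3.508 - 9.67 * 0.0144 = 3.3688 V
Step 2: P_out = V_terminal * I = 3.3688 * 9.67 = 32.58 W
Step 3: Q = I^2 * R = 9.67^2 * 0.0144 = 1.347 W

V=3.3688 V, P=32.58 W, Q=1.347 W


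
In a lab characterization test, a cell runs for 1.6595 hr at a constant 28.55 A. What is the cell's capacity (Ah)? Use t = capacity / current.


C = I * t = 28.55 * 1.6595 = 47.38 Ah

47.38 Ah


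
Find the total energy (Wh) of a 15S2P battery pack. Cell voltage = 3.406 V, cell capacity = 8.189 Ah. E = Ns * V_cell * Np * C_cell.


E = Ns * Vcell * Np * Ccell = 15 * 3.406 * 2 * 8.189 = 836.8 Wh

836.8 Wh


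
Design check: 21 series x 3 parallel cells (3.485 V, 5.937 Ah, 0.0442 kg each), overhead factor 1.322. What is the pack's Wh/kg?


Step 1: V_pack = 21 * 3.485 = 73.185 V
Step 2: C_pack = 3 * 5.937 = 17.811 Ah
Step 3: E_pack = V_pack * C_pack = 73.185 * 17.811 = 1303.5 Wh
Step 4: m_pack = 21 * 3 * 0.0442 * 1.322 = 3.6812 kg
Step 5: ED = E_pack / m_pack = 1303.5 / 3.6812 = 354.1 Wh/kg

354.1 Wh/kg


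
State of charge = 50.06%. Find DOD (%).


DOD = 100 - SOC = 100 - 50.06 = 49.94%

49.94%


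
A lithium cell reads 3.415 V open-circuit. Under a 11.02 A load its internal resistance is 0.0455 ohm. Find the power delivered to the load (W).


Step 1: V_terminal = OCV - I*R = 3.415 - 11.02 * 0.0455 = 2.9136 V
Step 2: P_out = V_terminal * I = 2.9136 * 11.02 = 32.11 W

32.11 W


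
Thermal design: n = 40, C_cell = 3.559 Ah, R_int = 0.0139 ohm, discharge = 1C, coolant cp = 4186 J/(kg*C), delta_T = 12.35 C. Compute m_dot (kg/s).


Step 1: I = 1 * 3.559 = 3.559 A
Step 2: Q_cell = I^2 * R = 3.559^2 * 0.0139 = 0.17606 W
Step 3: Q_total = 40 * 0.17606 = 7.0424 W
Step 4: m_dot = Q_total / (cp * dT) = 7.0424 / (4186 * 12.35) = 1.362e-04 kg/s

1.362e-04 kg/s


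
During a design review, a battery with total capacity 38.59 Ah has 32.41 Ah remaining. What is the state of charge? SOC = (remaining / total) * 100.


SOC% = 32.41 / 38.59 * 100 = 83.99%

83.99%


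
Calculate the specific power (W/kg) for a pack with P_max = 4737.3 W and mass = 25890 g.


Convert: m = 25890 g = 25.89 kg
SP = P / m = 4737.3 / 25.89 = 183.0 W/kg

183.0 W/kg


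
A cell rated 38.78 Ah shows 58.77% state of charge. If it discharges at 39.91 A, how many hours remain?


Step 1: remaining = SOC/100 * C_total = 58.77/100 * 38.78 = 22.791 Ah
Step 2: t = remaining / I = 22.791 / 39.91 = 0.5711 hr

0.5711 hr


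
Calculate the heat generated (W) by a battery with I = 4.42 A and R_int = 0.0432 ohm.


I^2 = 19.536
Q = 19.536 * 0.0432 = 0.8440 W

0.8440 W


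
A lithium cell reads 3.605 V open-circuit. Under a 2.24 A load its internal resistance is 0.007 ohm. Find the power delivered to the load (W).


Step 1: V_terminal = OCV - I*R = 3.605 - 2.24 * 0.007 = 3.5893 V
Step 2: P_out = V_terminal * I = 3.5893 * 2.24 = 8.040 W

8.040 W


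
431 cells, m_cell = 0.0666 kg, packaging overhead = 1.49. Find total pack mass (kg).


m_pack = n * m_cell * overhead = 431 * 0.0666 * 1.49 = 42.77 kg

42.77 kg


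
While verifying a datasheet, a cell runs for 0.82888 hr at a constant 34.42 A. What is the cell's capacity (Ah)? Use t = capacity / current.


C = I * t = 34.42 * 0.82888 = 28.53 Ah

28.53 Ah


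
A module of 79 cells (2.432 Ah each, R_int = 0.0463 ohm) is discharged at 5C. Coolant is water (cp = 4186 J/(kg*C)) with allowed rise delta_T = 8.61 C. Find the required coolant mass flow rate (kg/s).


Step 1: I = 5 * 2.432 = 12.16 A
Step 2: Q_cell = I^2 * R = 12.16^2 * 0.0463 = 6.8462 W
Step 3: Q_total = 79 * 6.8462 = 540.85 W
Step 4: m_dot = Q_total / (cp * dT) = 540.85 / (4186 * 8.61) = 0.01501 kg/s

0.01501 kg/s


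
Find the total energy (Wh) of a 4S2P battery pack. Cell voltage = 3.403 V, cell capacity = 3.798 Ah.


E = Ns * Vcell * Np * Ccell = 4 * 3.403 * 2 * 3.798 = 103.4 Wh

103.4 Wh


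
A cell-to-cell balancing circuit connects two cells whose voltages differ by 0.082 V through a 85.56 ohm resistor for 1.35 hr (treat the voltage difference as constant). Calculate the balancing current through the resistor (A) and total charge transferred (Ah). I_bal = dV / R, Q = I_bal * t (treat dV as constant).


I_bal = dV / R = 0.082 / 85.56 = 9.5839e-04 A
Q = I_bal * t = 9.5839e-04 * 1.35 = 0.001294 Ah

I=9.5839e-04 A, Q=0.001294 Ah


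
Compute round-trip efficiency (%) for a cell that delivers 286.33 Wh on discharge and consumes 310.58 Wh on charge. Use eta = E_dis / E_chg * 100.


Round-trip efficiency = 286.33/310.58 * 100% = 92.19%

92.19%


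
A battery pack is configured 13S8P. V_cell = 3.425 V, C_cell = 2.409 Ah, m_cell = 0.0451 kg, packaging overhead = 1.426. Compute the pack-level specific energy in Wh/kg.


Step 1: V_pack = 13 * 3.425 = 44.525 V
Step 2: C_pack = 8 * 2.409 = 19.272 Ah
Step 3: E_pack = V_pack * C_pack = 44.525 * 19.272 = 858.09 Wh
Step 4: m_pack = 13 * 8 * 0.0451 * 1.426 = 6.6885 kg
Step 5: ED = E_pack / m_pack = 858.09 / 6.6885 = 128.3 Wh/kg

128.3 Wh/kg


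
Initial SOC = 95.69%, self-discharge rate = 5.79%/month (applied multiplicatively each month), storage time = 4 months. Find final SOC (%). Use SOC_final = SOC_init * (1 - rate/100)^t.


decay = (1 - 5.79/100)^4 = 0.78775
SOC_final = 95.69 * 0.78775 = 75.38%

75.38%


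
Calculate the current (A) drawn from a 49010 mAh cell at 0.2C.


Convert: capacity = 49010 mAh = 49.01 Ah
At 0.2C: I = 0.2 * 49.01 Ah = 9.802 A

9.802 A


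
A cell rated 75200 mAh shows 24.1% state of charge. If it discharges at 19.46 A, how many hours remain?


Convert: C_total = 75200 mAh = 75.2 Ah
Step 1: remaining = SOC/100 * C_total = 24.1/100 * 75.2 = 18.123 Ah
Step 2: t = remaining / I = 18.123 / 19.46 = 0.9313 hr

0.9313 hr


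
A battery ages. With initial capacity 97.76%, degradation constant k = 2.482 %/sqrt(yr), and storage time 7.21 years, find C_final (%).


Step 1: sqrt(7.21 yr) = 2.6851
Step 2: drop = 2.482 * 2.6851 = 6.6644
Step 3: C_final = 97.76 - 6.6644 = 91.10%

91.10%


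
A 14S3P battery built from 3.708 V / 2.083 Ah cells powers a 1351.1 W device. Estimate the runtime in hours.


Step 1: E_pack = Ns * V_cell * Np * C_cell = 14 * 3.708 * 3 * 2.083 = 324.4 Wh
Step 2: t = E_pack / P = 324.4 / 1351.1 = 0.2401 hr

0.2401 hr


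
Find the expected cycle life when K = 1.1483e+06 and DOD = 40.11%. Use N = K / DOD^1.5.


Step 1: DOD^1.5 = 40.11^1.5 = 254.03
Step 2: N = 1.1483e+06 / 254.03 = 4520 cycles

4520 cycles


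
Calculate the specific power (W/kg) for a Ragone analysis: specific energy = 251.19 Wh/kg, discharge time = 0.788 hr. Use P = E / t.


Specific power = 251.19 Wh/kg / 0.788 hr = 318.8 W/kg

318.8 W/kg


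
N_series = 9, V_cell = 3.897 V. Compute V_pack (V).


Series voltages add: 9 * 3.897 V = 35.073 V

35.073 V


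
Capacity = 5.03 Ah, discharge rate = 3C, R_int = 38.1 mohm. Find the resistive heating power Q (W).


Convert: R = 38.1 mohm = 0.0381 ohm
Step 1: I = C_rate * capacity = 3 * 5.03 = 15.09 A
Step 2: Q = I^2 * R = 15.09^2 * 0.0381 = 227.71 * 0.0381 = 8.676 W

8.676 W


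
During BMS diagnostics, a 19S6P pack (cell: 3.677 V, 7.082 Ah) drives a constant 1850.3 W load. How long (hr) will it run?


Step 1: E_pack = Ns * V_cell * Np * C_cell = 19 * 3.677 * 6 * 7.082 = 2968.6 Wh
Step 2: t = E_pack / P = 2968.6 / 1850.3 = 1.604 hr

1.604 hr


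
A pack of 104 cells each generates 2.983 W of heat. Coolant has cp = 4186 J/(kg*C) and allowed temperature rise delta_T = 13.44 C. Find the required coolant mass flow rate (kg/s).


Q_total = 104 * 2.983 = 310.23 W
m_dot = Q_total / (cp * dT) = 310.23 / (4186 * 13.44) = 0.005514 kg/s

0.005514 kg/s


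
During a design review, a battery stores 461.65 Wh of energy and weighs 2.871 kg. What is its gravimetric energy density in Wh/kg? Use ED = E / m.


Specific energy = 461.65 Wh / 2.871 kg = 160.8 Wh/kg

160.8 Wh/kg


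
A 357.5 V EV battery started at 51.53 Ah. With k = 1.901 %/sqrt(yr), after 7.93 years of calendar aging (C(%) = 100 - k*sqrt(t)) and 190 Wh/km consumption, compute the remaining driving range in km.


Step 1: capacity retention = 100 - 1.901 * sqrt(7.93) = 100 - 1.901 * 2.816 = 94.647%
Step 2: C_now = 51.53 * 94.647/100 = 48.772 Ah
Step 3: E_pack = V * C_now = 357.5 * 48.772 = 17436 Wh
Step 4: range = E_pack / consumption = 17436 / 190 = 91.77 km

91.77 km


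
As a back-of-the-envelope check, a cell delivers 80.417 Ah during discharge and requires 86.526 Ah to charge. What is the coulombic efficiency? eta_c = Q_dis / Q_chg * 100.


eta_c = Q_dis / Q_chg * 100 = 80.417 / 86.526 * 100 = 92.94%

92.94%


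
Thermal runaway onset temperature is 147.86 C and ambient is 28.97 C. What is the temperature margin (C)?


Safety margin = 147.86 C - 28.97 C = 118.89 C

118.89 C


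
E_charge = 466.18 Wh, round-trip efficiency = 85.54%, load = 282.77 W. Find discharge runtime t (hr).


Step 1: E_discharge = eta/100 * E_charge = 85.54/100 * 466.18 = 398.77 Wh
Step 2: t = E_discharge / P = 398.77 / 282.77 = 1.410 hr

1.410 hr


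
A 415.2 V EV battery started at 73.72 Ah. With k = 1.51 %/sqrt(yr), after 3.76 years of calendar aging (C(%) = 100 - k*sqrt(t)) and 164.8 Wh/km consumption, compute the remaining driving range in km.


Step 1: capacity retention = 100 - 1.51 * sqrt(3.76) = 100 - 1.51 * 1.9391 = 97.072%
Step 2: C_now = 73.72 * 97.072/100 = 71.561 Ah
Step 3: E_pack = V * C_now = 415.2 * 71.561 = 29712 Wh
Step 4: range = E_pack / consumption = 29712 / 164.8 = 180.3 km

180.3 km


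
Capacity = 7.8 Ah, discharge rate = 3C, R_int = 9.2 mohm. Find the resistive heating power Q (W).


Convert: R = 9.2 mohm = 0.0092 ohm
Step 1: I = C_rate * capacity = 3 * 7.8 = 23.4 A
Step 2: Q = I^2 * R = 23.4^2 * 0.0092 = 547.56 * 0.0092 = 5.038 W

5.038 W


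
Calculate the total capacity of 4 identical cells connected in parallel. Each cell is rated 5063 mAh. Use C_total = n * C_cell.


Convert: C_cell = 5063 mAh = 5.063 Ah
C_total = 4 * 5.063 = 20.252 Ah

20.252 Ah


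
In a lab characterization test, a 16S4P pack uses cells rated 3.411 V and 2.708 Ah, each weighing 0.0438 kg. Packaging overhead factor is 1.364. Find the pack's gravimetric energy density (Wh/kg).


Step 1: V_pack = 16 * 3.411 = 54.576 V
Step 2: C_pack = 4 * 2.708 = 10.832 Ah
Step 3: E_pack = V_pack * C_pack = 54.576 * 10.832 = 591.17 Wh
Step 4: m_pack = 16 * 4 * 0.0438 * 1.364 = 3.8236 kg
Step 5: ED = E_pack / m_pack = 591.17 / 3.8236 = 154.6 Wh/kg

154.6 Wh/kg
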